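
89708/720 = 124 + 107/180 = 124.59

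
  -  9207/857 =  -  9207/857 = - 10.74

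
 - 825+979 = 154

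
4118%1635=848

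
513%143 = 84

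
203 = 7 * 29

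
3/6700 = 3/6700 = 0.00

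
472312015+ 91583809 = 563895824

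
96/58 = 1 + 19/29 = 1.66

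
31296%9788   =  1932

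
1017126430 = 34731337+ 982395093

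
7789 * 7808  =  60816512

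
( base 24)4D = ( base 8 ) 155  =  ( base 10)109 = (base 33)3a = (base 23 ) 4H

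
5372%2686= 0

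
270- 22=248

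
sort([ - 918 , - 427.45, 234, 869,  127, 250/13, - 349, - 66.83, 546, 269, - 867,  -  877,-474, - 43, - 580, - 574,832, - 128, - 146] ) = [ - 918, - 877,  -  867, - 580 , - 574, - 474, - 427.45, - 349, - 146,-128, - 66.83, - 43,250/13,127, 234, 269,546, 832, 869] 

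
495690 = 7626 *65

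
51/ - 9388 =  - 1 + 9337/9388 = - 0.01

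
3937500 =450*8750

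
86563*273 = 23631699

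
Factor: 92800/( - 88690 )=-2^6*5^1*7^(- 2)*29^1 * 181^( - 1) = -  9280/8869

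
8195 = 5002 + 3193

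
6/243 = 2/81 = 0.02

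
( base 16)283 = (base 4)22003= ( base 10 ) 643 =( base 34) IV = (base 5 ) 10033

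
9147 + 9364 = 18511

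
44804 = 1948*23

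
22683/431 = 52+271/431 = 52.63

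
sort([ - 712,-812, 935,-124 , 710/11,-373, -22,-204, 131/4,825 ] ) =[ - 812,-712, - 373,-204,-124,-22, 131/4, 710/11, 825, 935 ] 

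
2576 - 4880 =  -2304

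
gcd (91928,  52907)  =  1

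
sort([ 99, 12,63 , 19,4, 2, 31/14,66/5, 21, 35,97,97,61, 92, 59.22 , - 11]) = [ - 11, 2, 31/14,4, 12,66/5, 19,21,35,59.22,61, 63, 92, 97, 97 , 99 ]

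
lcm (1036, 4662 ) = 9324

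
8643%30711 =8643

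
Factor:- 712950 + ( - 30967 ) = - 743917^1 = -  743917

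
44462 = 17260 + 27202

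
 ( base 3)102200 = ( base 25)CF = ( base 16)13b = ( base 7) 630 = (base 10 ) 315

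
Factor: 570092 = 2^2 * 359^1*397^1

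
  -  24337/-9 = 24337/9   =  2704.11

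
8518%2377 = 1387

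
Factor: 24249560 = 2^3 *5^1*647^1 * 937^1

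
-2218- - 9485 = 7267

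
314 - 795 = -481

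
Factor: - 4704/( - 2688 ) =2^( - 2 ) * 7^1   =  7/4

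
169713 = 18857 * 9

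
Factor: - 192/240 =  - 4/5 = - 2^2*5^( - 1)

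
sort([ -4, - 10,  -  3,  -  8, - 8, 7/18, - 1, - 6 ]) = [  -  10, - 8,-8 ,- 6,-4,-3, - 1,7/18 ] 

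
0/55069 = 0 = 0.00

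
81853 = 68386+13467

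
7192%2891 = 1410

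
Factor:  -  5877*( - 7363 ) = 43272351 = 3^2*37^1*199^1 * 653^1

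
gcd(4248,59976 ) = 72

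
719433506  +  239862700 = 959296206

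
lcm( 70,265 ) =3710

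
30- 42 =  - 12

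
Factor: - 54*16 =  -864 = -2^5 * 3^3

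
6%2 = 0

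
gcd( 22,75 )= 1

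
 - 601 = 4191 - 4792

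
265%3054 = 265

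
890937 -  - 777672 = 1668609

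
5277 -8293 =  - 3016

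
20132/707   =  2876/101 = 28.48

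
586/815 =586/815= 0.72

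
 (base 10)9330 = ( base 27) CLF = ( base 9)13716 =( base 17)1F4E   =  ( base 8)22162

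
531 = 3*177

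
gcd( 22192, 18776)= 8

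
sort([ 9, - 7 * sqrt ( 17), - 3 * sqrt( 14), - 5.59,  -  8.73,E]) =[ - 7 * sqrt(17), - 3 * sqrt (14), - 8.73,  -  5.59,E,9 ]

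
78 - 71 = 7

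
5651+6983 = 12634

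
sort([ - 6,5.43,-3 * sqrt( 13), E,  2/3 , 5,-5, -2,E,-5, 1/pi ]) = [-3*sqrt( 13),  -  6, - 5,- 5,-2,1/pi, 2/3,  E, E,5,  5.43] 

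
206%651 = 206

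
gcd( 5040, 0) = 5040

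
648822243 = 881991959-233169716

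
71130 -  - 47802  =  118932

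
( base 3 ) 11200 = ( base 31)42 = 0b1111110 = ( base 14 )90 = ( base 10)126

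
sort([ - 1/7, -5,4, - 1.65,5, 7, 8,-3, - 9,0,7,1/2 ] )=[ - 9,-5, - 3,-1.65 ,  -  1/7,  0,1/2, 4, 5,7,7, 8 ]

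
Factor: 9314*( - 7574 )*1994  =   - 140665206584 = - 2^3*7^1*541^1*997^1 * 4657^1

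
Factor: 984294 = 2^1*3^2*149^1*367^1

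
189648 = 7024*27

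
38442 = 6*6407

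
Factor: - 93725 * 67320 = -6309567000  =  - 2^3*3^2 * 5^3*11^1*17^1*23^1 * 163^1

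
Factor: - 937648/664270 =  - 468824/332135 = - 2^3*5^(-1 )*181^(-1)*367^( - 1 ) * 58603^1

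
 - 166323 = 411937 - 578260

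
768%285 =198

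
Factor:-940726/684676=- 470363/342338 = - 2^( -1)*31^1  *  15173^1*171169^( - 1 )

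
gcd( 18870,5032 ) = 1258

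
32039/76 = 32039/76= 421.57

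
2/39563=2/39563= 0.00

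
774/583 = 774/583 = 1.33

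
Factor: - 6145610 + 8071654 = 1926044 = 2^2*191^1*2521^1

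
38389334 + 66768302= 105157636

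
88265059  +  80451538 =168716597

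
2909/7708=2909/7708 = 0.38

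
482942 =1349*358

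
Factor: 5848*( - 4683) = - 2^3 *3^1*7^1*17^1 * 43^1*223^1 = - 27386184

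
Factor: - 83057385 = - 3^1*5^1 * 5537159^1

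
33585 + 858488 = 892073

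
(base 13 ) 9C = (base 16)81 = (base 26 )4p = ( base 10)129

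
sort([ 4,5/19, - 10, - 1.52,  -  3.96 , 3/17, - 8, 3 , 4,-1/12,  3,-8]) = [- 10,-8, - 8, -3.96, - 1.52, - 1/12,3/17, 5/19, 3,3, 4 , 4 ] 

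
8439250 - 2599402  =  5839848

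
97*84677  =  8213669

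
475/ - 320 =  - 95/64 = - 1.48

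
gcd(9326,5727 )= 1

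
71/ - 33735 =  - 1+33664/33735= - 0.00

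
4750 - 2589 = 2161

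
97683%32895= 31893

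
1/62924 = 1/62924 = 0.00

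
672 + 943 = 1615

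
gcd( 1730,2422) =346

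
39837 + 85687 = 125524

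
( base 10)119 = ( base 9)142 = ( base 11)a9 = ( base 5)434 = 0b1110111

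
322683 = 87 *3709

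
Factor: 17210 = 2^1*5^1 * 1721^1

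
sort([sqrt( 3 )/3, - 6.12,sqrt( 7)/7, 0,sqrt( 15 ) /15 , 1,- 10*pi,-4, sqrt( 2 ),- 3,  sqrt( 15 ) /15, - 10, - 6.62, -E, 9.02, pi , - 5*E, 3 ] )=[ - 10*pi, - 5*E, - 10, - 6.62, - 6.12, - 4 , - 3,  -  E,0,sqrt( 15)/15 , sqrt( 15 )/15,sqrt( 7) /7 , sqrt( 3 ) /3,1,sqrt( 2 ),3, pi,  9.02 ] 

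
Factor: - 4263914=- 2^1*271^1 * 7867^1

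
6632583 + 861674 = 7494257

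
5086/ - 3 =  - 1696 +2/3 = -1695.33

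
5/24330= 1/4866 = 0.00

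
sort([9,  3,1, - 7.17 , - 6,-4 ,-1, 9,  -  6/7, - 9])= [ - 9, - 7.17, - 6, - 4, - 1, - 6/7,1, 3,9,9 ] 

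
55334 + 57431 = 112765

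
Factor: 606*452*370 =101347440  =  2^4*3^1 * 5^1 * 37^1 * 101^1* 113^1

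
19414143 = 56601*343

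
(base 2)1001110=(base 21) 3F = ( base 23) 39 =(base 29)2K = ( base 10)78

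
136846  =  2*68423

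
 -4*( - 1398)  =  5592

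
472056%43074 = 41316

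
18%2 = 0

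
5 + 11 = 16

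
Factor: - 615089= -23^1*47^1*569^1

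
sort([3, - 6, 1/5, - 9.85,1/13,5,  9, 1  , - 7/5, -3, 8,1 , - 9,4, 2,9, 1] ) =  [ - 9.85, - 9, - 6, - 3,-7/5, 1/13, 1/5, 1,1,1,2, 3, 4,  5, 8, 9,9 ] 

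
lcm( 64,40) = 320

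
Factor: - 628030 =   -  2^1 * 5^1*13^1*4831^1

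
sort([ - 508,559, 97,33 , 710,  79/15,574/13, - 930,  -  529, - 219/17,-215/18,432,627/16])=[ - 930 , - 529,-508, - 219/17 ,-215/18 , 79/15 , 33,627/16,  574/13, 97,  432, 559,710] 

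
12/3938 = 6/1969 = 0.00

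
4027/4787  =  4027/4787 = 0.84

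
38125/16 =2382  +  13/16 = 2382.81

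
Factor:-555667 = -7^1  *163^1*487^1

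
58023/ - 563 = -58023/563 = - 103.06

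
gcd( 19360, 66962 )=2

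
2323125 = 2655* 875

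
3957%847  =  569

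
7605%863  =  701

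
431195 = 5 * 86239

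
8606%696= 254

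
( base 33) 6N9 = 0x1C86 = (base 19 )1146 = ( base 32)746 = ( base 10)7302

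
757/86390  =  757/86390 = 0.01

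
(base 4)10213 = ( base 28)AF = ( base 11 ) 249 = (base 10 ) 295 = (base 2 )100100111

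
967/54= 967/54 = 17.91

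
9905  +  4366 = 14271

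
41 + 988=1029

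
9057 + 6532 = 15589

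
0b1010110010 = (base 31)m8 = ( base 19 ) 1H6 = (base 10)690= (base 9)846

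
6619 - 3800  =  2819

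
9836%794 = 308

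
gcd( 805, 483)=161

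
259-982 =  - 723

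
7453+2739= 10192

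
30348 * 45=1365660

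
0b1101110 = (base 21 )55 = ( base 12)92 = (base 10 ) 110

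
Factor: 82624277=29^1*727^1 * 3919^1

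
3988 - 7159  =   - 3171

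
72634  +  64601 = 137235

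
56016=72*778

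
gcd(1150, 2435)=5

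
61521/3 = 20507 = 20507.00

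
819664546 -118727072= 700937474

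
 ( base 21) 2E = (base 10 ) 56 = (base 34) 1m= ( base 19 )2i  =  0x38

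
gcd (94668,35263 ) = 1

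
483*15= 7245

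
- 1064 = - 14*76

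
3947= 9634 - 5687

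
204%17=0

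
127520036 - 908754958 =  - 781234922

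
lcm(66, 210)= 2310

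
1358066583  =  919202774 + 438863809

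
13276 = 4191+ 9085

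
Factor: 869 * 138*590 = 70753980 = 2^2*3^1*5^1*11^1*23^1*59^1*79^1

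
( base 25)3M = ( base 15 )67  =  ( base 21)4d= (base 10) 97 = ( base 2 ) 1100001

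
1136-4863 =-3727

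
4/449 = 4/449  =  0.01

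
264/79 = 264/79 = 3.34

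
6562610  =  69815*94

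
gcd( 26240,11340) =20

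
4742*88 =417296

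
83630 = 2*41815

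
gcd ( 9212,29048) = 4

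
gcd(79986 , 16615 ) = 1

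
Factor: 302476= 2^2 * 75619^1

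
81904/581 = 81904/581 = 140.97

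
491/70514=491/70514 = 0.01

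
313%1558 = 313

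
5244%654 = 12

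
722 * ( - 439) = - 316958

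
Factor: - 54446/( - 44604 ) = 2^( - 1 )*3^( - 3)*59^( - 1 )*3889^1 = 3889/3186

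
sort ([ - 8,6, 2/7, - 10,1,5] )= [ - 10, - 8,2/7,1,5,6]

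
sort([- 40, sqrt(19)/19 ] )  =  [ - 40, sqrt ( 19 )/19]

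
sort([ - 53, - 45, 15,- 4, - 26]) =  [ -53 , - 45, - 26, - 4, 15]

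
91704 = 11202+80502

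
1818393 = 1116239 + 702154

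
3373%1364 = 645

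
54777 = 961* 57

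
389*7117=2768513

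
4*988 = 3952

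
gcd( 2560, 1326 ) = 2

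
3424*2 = 6848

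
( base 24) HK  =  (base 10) 428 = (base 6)1552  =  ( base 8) 654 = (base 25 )h3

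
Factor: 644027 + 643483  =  1287510 =2^1*3^1*5^1 * 7^1*6131^1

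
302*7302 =2205204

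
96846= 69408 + 27438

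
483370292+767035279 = 1250405571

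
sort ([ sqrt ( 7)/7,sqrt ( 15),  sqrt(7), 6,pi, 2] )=[ sqrt(7)/7,  2, sqrt(7 ),pi, sqrt( 15 ) , 6]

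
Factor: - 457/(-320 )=2^( - 6 )*5^ (  -  1)*457^1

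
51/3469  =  51/3469 = 0.01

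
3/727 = 3/727 = 0.00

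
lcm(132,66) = 132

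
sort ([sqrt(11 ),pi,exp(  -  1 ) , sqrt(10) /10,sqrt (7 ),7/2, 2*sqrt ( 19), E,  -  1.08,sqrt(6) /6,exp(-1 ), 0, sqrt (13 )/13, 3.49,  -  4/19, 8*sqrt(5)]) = [ -1.08, - 4/19, 0, sqrt ( 13 ) /13,sqrt(10)/10,exp( - 1 ), exp( - 1 ),sqrt( 6 )/6 , sqrt( 7),E, pi,sqrt( 11),3.49,7/2, 2 * sqrt( 19 ), 8*sqrt( 5)]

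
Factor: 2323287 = 3^2*258143^1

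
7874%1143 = 1016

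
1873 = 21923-20050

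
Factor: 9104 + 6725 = 11^1*1439^1 = 15829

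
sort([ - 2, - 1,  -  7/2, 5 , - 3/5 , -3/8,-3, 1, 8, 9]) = [ - 7/2, - 3,-2, - 1, - 3/5, - 3/8, 1, 5,  8, 9 ] 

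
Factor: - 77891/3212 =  - 2^( - 2)*97^1 = - 97/4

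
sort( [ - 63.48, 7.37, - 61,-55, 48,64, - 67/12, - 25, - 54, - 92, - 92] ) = [- 92, - 92, - 63.48,  -  61, - 55, - 54, - 25,-67/12,  7.37,48, 64] 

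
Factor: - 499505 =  - 5^1*99901^1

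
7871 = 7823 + 48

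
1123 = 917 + 206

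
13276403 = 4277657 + 8998746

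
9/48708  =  1/5412 = 0.00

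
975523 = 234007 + 741516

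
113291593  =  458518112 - 345226519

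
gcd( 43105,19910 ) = 5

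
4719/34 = 138 + 27/34= 138.79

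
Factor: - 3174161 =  - 23^1 * 138007^1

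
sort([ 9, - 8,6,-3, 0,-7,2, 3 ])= [ - 8, - 7,  -  3 , 0,2,3, 6,  9 ]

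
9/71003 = 9/71003 = 0.00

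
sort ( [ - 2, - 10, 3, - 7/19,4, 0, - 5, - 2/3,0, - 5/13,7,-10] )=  [ - 10, - 10, - 5,- 2, - 2/3, - 5/13, - 7/19, 0,0,  3, 4 , 7] 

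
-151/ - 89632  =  151/89632 = 0.00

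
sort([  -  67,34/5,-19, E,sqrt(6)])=[  -  67, - 19, sqrt( 6 ),E, 34/5 ] 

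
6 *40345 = 242070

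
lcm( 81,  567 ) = 567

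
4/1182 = 2/591  =  0.00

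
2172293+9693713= 11866006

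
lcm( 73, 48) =3504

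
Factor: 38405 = 5^1*7681^1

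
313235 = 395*793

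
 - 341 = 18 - 359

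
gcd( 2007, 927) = 9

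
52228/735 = 71 + 43/735 = 71.06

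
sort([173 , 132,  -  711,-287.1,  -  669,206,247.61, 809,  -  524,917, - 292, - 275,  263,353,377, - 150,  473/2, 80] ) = [  -  711,-669, - 524, - 292, - 287.1,-275, - 150,80,132,173,206, 473/2, 247.61,263 , 353,377,809,917]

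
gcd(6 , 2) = 2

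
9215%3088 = 3039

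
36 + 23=59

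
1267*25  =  31675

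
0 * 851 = 0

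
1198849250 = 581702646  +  617146604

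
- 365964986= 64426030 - 430391016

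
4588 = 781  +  3807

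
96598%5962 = 1206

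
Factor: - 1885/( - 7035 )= 3^(-1 ) * 7^( - 1) * 13^1*  29^1*67^( - 1 ) = 377/1407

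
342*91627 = 31336434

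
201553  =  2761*73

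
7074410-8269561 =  - 1195151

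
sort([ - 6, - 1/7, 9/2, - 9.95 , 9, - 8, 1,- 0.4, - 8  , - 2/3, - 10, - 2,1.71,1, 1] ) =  [ - 10, -9.95, - 8,-8, - 6, - 2,-2/3,-0.4, - 1/7,1,1 , 1, 1.71, 9/2, 9] 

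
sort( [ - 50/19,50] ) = [ - 50/19, 50 ]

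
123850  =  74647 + 49203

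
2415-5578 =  - 3163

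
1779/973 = 1779/973 = 1.83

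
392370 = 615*638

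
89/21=89/21 =4.24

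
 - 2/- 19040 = 1/9520=0.00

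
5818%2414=990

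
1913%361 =108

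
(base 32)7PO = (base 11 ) 6006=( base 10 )7992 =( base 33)7b6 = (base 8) 17470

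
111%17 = 9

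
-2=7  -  9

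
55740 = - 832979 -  - 888719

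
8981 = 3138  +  5843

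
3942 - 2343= 1599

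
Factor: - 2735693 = - 191^1*14323^1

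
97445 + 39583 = 137028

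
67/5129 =67/5129 = 0.01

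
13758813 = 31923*431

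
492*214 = 105288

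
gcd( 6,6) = 6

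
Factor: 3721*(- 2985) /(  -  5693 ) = 11107185/5693 = 3^1*5^1*61^2*199^1*5693^ ( - 1) 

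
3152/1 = 3152 = 3152.00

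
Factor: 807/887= 3^1*269^1*887^( - 1 ) 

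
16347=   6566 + 9781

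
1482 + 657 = 2139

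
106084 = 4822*22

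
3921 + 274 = 4195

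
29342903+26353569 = 55696472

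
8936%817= 766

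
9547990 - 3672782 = 5875208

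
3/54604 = 3/54604 = 0.00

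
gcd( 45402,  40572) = 966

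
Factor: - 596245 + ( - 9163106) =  - 9759351 = - 3^1*7^1*149^1*3119^1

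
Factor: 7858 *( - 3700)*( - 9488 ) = 2^7*5^2*37^1*593^1 *3929^1 = 275859804800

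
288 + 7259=7547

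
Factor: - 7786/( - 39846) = 3^( - 1)*17^1  *  29^(  -  1 ) = 17/87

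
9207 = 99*93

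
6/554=3/277 = 0.01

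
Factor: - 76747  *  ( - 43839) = 3364511733 = 3^2*11^1* 4871^1*6977^1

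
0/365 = 0=0.00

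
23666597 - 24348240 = -681643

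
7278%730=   708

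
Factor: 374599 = 521^1*  719^1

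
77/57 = 1  +  20/57  =  1.35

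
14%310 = 14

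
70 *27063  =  1894410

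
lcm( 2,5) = 10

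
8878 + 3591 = 12469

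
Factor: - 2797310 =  - 2^1* 5^1*279731^1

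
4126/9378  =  2063/4689 = 0.44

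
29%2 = 1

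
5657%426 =119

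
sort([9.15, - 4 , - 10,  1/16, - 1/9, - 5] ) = [ - 10, - 5, - 4, - 1/9,  1/16, 9.15]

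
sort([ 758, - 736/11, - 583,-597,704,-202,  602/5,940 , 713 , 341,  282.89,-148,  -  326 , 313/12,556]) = [ - 597,-583,-326 ,- 202 , -148, - 736/11, 313/12,  602/5 , 282.89,341,556,  704, 713,758,940 ] 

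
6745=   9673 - 2928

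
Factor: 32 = 2^5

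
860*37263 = 32046180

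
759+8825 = 9584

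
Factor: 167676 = 2^2 * 3^1*89^1*157^1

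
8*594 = 4752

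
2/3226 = 1/1613 = 0.00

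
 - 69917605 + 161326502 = 91408897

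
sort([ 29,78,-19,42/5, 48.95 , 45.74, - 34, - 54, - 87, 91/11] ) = [-87 , - 54, - 34,-19, 91/11,42/5, 29, 45.74,48.95,78 ] 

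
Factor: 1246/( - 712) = -7/4  =  -2^(-2)*7^1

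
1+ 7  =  8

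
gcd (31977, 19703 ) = 323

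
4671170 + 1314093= 5985263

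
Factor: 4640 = 2^5*5^1*29^1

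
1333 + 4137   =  5470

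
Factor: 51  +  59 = 2^1*5^1*11^1 = 110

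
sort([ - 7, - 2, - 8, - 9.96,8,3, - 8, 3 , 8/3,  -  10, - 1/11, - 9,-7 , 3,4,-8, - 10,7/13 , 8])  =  [ - 10 ,  -  10, - 9.96,-9, - 8, -8 , - 8 , - 7, - 7,-2, - 1/11 , 7/13, 8/3,3,3 , 3, 4, 8, 8 ] 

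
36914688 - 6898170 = 30016518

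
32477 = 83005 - 50528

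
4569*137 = 625953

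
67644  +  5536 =73180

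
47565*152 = 7229880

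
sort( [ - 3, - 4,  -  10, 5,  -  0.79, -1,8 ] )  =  [  -  10,-4, - 3, - 1, - 0.79, 5, 8] 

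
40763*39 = 1589757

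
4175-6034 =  - 1859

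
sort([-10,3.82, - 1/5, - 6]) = [ - 10, - 6, - 1/5, 3.82 ]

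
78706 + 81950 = 160656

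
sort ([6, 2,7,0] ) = [ 0,2,6,7] 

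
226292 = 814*278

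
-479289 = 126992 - 606281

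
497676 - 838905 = -341229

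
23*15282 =351486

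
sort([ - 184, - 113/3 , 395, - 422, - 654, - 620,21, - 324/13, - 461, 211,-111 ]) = [  -  654, - 620, - 461, - 422, - 184,-111, - 113/3, - 324/13,21,211,395]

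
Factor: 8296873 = 13^1*499^1 * 1279^1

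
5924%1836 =416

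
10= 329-319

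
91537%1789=298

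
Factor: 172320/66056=2^2*3^1*5^1*23^( - 1 ) = 60/23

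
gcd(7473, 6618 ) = 3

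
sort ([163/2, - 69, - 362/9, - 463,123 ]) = [ - 463, - 69, - 362/9,163/2,123]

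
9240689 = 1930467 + 7310222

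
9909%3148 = 465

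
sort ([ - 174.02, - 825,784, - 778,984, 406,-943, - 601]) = [ - 943, - 825, - 778, - 601 , -174.02, 406,  784, 984] 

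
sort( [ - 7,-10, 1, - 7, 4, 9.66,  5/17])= [ - 10, - 7, - 7,5/17, 1, 4,9.66]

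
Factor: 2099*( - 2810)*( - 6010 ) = 2^2*5^2*281^1*601^1*2099^1 = 35448121900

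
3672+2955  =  6627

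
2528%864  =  800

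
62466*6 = 374796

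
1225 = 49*25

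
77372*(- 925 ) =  - 71569100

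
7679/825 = 9+ 254/825 = 9.31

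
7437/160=46 +77/160 = 46.48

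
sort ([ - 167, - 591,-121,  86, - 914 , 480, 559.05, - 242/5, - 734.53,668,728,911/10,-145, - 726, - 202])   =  [ - 914,  -  734.53, - 726, - 591, - 202,-167,-145,  -  121,  -  242/5,86,  911/10,480,559.05, 668,728] 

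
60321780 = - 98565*( - 612)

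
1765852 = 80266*22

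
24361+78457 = 102818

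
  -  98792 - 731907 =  - 830699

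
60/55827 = 20/18609 = 0.00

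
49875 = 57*875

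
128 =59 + 69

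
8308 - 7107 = 1201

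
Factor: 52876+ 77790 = 130666  =  2^1 * 79^1*827^1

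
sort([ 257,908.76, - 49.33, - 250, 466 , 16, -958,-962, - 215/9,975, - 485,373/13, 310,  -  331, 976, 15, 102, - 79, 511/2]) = [ - 962, - 958, - 485, - 331, - 250, - 79, - 49.33, - 215/9, 15, 16, 373/13, 102,511/2,257,310, 466 , 908.76, 975, 976 ]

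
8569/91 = 94 + 15/91= 94.16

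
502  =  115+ 387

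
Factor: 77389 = 13^1*5953^1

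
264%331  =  264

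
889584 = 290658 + 598926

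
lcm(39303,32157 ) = 353727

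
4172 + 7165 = 11337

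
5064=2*2532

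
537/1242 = 179/414 = 0.43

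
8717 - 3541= 5176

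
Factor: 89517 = 3^1 * 53^1*563^1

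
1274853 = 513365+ 761488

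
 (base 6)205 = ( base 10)77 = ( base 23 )38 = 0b1001101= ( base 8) 115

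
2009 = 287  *7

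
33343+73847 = 107190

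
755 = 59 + 696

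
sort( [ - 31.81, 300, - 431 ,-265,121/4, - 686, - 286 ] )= [-686, - 431,  -  286, - 265, - 31.81,  121/4,300]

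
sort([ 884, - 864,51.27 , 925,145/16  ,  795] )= [ - 864, 145/16,  51.27,795, 884,925 ] 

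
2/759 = 2/759 = 0.00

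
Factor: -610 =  - 2^1*5^1 * 61^1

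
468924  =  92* 5097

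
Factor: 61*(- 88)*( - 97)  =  2^3 * 11^1*61^1*97^1  =  520696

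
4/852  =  1/213 = 0.00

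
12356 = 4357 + 7999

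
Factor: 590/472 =2^(- 2 )*5^1 = 5/4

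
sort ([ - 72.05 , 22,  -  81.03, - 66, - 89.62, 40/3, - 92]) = [ - 92,  -  89.62, - 81.03 , - 72.05, - 66, 40/3 , 22]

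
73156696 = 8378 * 8732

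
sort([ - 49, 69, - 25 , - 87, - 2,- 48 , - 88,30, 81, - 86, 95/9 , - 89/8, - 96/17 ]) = [ - 88,  -  87 , - 86, - 49, - 48, - 25, - 89/8,- 96/17, - 2,  95/9,30,69, 81 ] 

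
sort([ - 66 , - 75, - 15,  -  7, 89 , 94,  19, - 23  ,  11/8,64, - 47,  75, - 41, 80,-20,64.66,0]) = [ - 75,  -  66, - 47,-41,-23, -20, - 15, - 7,  0, 11/8,19,  64,  64.66,75,80,89,94 ]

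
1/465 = 1/465 = 0.00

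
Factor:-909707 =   -  101^1*  9007^1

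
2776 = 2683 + 93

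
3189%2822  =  367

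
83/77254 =83/77254 = 0.00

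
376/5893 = 376/5893 = 0.06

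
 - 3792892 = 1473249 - 5266141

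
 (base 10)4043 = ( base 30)4en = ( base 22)87h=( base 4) 333023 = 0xFCB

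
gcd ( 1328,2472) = 8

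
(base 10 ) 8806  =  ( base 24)f6m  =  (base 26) d0i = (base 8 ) 21146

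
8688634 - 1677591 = 7011043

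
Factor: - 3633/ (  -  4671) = 7/9 = 3^(- 2)*7^1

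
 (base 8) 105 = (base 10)69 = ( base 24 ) 2L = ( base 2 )1000101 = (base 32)25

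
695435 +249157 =944592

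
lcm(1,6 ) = 6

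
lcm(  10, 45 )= 90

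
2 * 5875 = 11750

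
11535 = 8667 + 2868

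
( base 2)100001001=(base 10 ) 265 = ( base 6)1121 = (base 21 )cd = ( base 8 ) 411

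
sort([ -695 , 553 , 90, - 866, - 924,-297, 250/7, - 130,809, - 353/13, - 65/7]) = [- 924, - 866, - 695,  -  297 , - 130, -353/13, - 65/7, 250/7,90,553, 809] 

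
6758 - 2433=4325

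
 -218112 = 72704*(-3)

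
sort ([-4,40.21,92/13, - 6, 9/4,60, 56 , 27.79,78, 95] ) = [ - 6, - 4, 9/4,92/13, 27.79, 40.21, 56,60 , 78, 95]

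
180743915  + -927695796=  - 746951881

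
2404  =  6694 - 4290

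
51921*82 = 4257522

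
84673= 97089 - 12416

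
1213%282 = 85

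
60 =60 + 0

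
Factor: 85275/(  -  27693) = -9475/3077 = -5^2*17^( - 1 )*181^( - 1)*379^1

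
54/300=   9/50=   0.18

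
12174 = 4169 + 8005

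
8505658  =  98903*86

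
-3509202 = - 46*76287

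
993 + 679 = 1672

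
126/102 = 21/17 = 1.24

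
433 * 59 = 25547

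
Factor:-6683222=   -  2^1*7^1*13^1 * 36721^1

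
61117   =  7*8731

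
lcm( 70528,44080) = 352640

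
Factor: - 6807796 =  - 2^2*  563^1*3023^1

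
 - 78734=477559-556293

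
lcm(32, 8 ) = 32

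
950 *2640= 2508000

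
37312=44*848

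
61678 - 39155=22523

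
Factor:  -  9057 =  - 3^1*3019^1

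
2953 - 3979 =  - 1026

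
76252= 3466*22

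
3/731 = 3/731 = 0.00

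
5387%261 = 167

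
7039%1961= 1156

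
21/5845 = 3/835 = 0.00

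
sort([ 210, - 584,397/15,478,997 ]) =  [-584,397/15,210,478,997 ] 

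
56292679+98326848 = 154619527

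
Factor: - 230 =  - 2^1*5^1*23^1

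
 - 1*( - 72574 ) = 72574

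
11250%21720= 11250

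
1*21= 21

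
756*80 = 60480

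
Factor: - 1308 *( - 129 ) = 168732 = 2^2 * 3^2 * 43^1*109^1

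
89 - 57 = 32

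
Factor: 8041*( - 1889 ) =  - 15189449 = -  11^1*17^1*43^1*1889^1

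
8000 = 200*40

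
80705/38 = 80705/38 = 2123.82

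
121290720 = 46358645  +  74932075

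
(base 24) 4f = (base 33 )3C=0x6F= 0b1101111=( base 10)111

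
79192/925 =79192/925= 85.61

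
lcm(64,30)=960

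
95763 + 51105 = 146868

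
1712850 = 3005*570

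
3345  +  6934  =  10279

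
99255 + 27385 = 126640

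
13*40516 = 526708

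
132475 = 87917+44558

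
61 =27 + 34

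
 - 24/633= - 1 + 203/211  =  - 0.04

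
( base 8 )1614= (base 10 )908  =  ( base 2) 1110001100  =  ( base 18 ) 2e8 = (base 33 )RH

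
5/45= 1/9 = 0.11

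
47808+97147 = 144955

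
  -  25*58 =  - 1450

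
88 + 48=136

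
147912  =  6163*24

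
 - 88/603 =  - 1+ 515/603  =  - 0.15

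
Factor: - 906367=  -  7^1 * 11^1*79^1*149^1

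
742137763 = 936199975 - 194062212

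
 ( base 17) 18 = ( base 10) 25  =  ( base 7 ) 34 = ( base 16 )19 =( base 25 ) 10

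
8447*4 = 33788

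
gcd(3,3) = 3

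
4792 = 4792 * 1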